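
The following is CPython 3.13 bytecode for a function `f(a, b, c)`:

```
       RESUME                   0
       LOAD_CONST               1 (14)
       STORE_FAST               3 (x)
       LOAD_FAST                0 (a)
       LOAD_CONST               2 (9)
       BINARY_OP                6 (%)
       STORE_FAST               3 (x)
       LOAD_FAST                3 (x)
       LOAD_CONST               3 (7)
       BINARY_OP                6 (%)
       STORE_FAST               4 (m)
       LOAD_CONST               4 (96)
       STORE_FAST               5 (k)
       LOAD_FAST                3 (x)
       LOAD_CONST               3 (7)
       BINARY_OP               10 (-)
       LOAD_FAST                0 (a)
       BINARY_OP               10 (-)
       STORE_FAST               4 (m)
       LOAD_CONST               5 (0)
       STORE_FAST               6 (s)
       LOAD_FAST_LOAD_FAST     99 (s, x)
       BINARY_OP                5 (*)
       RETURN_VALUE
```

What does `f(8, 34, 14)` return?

0

LOAD_CONST → push 14. Stack: [14]
STORE_FAST x → x=14. Stack: []
LOAD_FAST a → push 8. Stack: [8]
LOAD_CONST → push 9. Stack: [8, 9]
BINARY_OP % → 8 % 9 = 8. Stack: [8]
STORE_FAST x → x=8. Stack: []
LOAD_FAST x → push 8. Stack: [8]
LOAD_CONST → push 7. Stack: [8, 7]
BINARY_OP % → 8 % 7 = 1. Stack: [1]
STORE_FAST m → m=1. Stack: []
LOAD_CONST → push 96. Stack: [96]
STORE_FAST k → k=96. Stack: []
LOAD_FAST x → push 8. Stack: [8]
LOAD_CONST → push 7. Stack: [8, 7]
BINARY_OP - → 8 - 7 = 1. Stack: [1]
LOAD_FAST a → push 8. Stack: [1, 8]
BINARY_OP - → 1 - 8 = -7. Stack: [-7]
STORE_FAST m → m=-7. Stack: []
LOAD_CONST → push 0. Stack: [0]
STORE_FAST s → s=0. Stack: []
LOAD_FAST_LOAD_FAST s,x → push 0,8. Stack: [0, 8]
BINARY_OP * → 0 * 8 = 0. Stack: [0]
RETURN_VALUE → return 0.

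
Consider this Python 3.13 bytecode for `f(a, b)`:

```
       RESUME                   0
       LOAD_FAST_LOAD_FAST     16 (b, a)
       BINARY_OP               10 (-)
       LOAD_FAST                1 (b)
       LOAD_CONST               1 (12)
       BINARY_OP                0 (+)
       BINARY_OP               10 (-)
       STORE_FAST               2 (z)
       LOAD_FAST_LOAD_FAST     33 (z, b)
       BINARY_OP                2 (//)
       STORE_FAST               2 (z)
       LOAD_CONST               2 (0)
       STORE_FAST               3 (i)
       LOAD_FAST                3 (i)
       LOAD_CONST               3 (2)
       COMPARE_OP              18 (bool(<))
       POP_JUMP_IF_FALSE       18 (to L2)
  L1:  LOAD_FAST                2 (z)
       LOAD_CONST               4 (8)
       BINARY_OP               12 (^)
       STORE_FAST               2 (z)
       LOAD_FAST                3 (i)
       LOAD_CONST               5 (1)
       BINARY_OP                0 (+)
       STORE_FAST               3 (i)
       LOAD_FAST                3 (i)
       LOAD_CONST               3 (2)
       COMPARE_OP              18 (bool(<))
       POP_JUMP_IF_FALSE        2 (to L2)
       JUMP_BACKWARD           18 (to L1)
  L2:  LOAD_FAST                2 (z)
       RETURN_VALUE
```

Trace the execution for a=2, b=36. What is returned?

LOAD_FAST_LOAD_FAST b,a → push 36,2. Stack: [36, 2]
BINARY_OP - → 36 - 2 = 34. Stack: [34]
LOAD_FAST b → push 36. Stack: [34, 36]
LOAD_CONST → push 12. Stack: [34, 36, 12]
BINARY_OP + → 36 + 12 = 48. Stack: [34, 48]
BINARY_OP - → 34 - 48 = -14. Stack: [-14]
STORE_FAST z → z=-14. Stack: []
LOAD_FAST_LOAD_FAST z,b → push -14,36. Stack: [-14, 36]
BINARY_OP // → -14 // 36 = -1. Stack: [-1]
STORE_FAST z → z=-1. Stack: []
LOAD_CONST → push 0. Stack: [0]
STORE_FAST i → i=0. Stack: []
LOAD_FAST i → push 0. Stack: [0]
LOAD_CONST → push 2. Stack: [0, 2]
COMPARE_OP bool(<) → 0 vs 2 = True. Stack: [True]
POP_JUMP_IF_FALSE → pop True; no jump. Stack: []
LOAD_FAST z → push -1. Stack: [-1]
LOAD_CONST → push 8. Stack: [-1, 8]
BINARY_OP ^ → -1 ^ 8 = -9. Stack: [-9]
STORE_FAST z → z=-9. Stack: []
LOAD_FAST i → push 0. Stack: [0]
LOAD_CONST → push 1. Stack: [0, 1]
BINARY_OP + → 0 + 1 = 1. Stack: [1]
STORE_FAST i → i=1. Stack: []
LOAD_FAST i → push 1. Stack: [1]
LOAD_CONST → push 2. Stack: [1, 2]
COMPARE_OP bool(<) → 1 vs 2 = True. Stack: [True]
POP_JUMP_IF_FALSE → pop True; no jump. Stack: []
LOAD_FAST z → push -9. Stack: [-9]
LOAD_CONST → push 8. Stack: [-9, 8]
BINARY_OP ^ → -9 ^ 8 = -1. Stack: [-1]
STORE_FAST z → z=-1. Stack: []
LOAD_FAST i → push 1. Stack: [1]
LOAD_CONST → push 1. Stack: [1, 1]
BINARY_OP + → 1 + 1 = 2. Stack: [2]
STORE_FAST i → i=2. Stack: []
LOAD_FAST i → push 2. Stack: [2]
LOAD_CONST → push 2. Stack: [2, 2]
COMPARE_OP bool(<) → 2 vs 2 = False. Stack: [False]
POP_JUMP_IF_FALSE → pop False; jump. Stack: []
LOAD_FAST z → push -1. Stack: [-1]
RETURN_VALUE → return -1.

-1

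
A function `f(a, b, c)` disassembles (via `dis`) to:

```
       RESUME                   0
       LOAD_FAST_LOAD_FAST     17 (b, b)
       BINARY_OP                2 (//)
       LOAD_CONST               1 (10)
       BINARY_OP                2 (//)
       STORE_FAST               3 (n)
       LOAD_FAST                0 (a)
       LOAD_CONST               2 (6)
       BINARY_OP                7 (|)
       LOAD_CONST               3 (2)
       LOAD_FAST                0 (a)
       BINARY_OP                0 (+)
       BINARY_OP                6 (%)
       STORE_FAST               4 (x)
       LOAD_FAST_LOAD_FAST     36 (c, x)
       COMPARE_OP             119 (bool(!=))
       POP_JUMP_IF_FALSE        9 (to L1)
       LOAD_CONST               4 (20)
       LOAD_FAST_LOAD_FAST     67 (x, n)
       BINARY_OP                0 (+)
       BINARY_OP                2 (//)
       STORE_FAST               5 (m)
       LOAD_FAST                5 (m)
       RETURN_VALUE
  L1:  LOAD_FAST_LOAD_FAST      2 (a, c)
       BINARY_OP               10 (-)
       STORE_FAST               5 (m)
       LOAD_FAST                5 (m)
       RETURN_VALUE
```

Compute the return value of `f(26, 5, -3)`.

10

LOAD_FAST_LOAD_FAST b,b → push 5,5. Stack: [5, 5]
BINARY_OP // → 5 // 5 = 1. Stack: [1]
LOAD_CONST → push 10. Stack: [1, 10]
BINARY_OP // → 1 // 10 = 0. Stack: [0]
STORE_FAST n → n=0. Stack: []
LOAD_FAST a → push 26. Stack: [26]
LOAD_CONST → push 6. Stack: [26, 6]
BINARY_OP | → 26 | 6 = 30. Stack: [30]
LOAD_CONST → push 2. Stack: [30, 2]
LOAD_FAST a → push 26. Stack: [30, 2, 26]
BINARY_OP + → 2 + 26 = 28. Stack: [30, 28]
BINARY_OP % → 30 % 28 = 2. Stack: [2]
STORE_FAST x → x=2. Stack: []
LOAD_FAST_LOAD_FAST c,x → push -3,2. Stack: [-3, 2]
COMPARE_OP bool(!=) → -3 vs 2 = True. Stack: [True]
POP_JUMP_IF_FALSE → pop True; no jump. Stack: []
LOAD_CONST → push 20. Stack: [20]
LOAD_FAST_LOAD_FAST x,n → push 2,0. Stack: [20, 2, 0]
BINARY_OP + → 2 + 0 = 2. Stack: [20, 2]
BINARY_OP // → 20 // 2 = 10. Stack: [10]
STORE_FAST m → m=10. Stack: []
LOAD_FAST m → push 10. Stack: [10]
RETURN_VALUE → return 10.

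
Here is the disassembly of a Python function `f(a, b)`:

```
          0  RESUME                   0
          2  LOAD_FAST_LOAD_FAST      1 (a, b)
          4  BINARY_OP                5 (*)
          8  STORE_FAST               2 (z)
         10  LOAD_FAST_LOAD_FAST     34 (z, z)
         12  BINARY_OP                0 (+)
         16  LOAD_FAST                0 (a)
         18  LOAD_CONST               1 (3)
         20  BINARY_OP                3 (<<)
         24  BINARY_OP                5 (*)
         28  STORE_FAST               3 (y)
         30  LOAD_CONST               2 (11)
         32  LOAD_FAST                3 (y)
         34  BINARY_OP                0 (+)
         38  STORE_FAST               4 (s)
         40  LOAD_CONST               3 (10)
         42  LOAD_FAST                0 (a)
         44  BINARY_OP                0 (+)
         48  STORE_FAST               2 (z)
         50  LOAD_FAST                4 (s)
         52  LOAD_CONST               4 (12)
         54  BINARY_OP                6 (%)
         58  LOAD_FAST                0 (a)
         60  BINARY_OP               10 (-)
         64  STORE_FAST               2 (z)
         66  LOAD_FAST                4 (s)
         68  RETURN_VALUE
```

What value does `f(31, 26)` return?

399787

LOAD_FAST_LOAD_FAST a,b → push 31,26. Stack: [31, 26]
BINARY_OP * → 31 * 26 = 806. Stack: [806]
STORE_FAST z → z=806. Stack: []
LOAD_FAST_LOAD_FAST z,z → push 806,806. Stack: [806, 806]
BINARY_OP + → 806 + 806 = 1612. Stack: [1612]
LOAD_FAST a → push 31. Stack: [1612, 31]
LOAD_CONST → push 3. Stack: [1612, 31, 3]
BINARY_OP << → 31 << 3 = 248. Stack: [1612, 248]
BINARY_OP * → 1612 * 248 = 399776. Stack: [399776]
STORE_FAST y → y=399776. Stack: []
LOAD_CONST → push 11. Stack: [11]
LOAD_FAST y → push 399776. Stack: [11, 399776]
BINARY_OP + → 11 + 399776 = 399787. Stack: [399787]
STORE_FAST s → s=399787. Stack: []
LOAD_CONST → push 10. Stack: [10]
LOAD_FAST a → push 31. Stack: [10, 31]
BINARY_OP + → 10 + 31 = 41. Stack: [41]
STORE_FAST z → z=41. Stack: []
LOAD_FAST s → push 399787. Stack: [399787]
LOAD_CONST → push 12. Stack: [399787, 12]
BINARY_OP % → 399787 % 12 = 7. Stack: [7]
LOAD_FAST a → push 31. Stack: [7, 31]
BINARY_OP - → 7 - 31 = -24. Stack: [-24]
STORE_FAST z → z=-24. Stack: []
LOAD_FAST s → push 399787. Stack: [399787]
RETURN_VALUE → return 399787.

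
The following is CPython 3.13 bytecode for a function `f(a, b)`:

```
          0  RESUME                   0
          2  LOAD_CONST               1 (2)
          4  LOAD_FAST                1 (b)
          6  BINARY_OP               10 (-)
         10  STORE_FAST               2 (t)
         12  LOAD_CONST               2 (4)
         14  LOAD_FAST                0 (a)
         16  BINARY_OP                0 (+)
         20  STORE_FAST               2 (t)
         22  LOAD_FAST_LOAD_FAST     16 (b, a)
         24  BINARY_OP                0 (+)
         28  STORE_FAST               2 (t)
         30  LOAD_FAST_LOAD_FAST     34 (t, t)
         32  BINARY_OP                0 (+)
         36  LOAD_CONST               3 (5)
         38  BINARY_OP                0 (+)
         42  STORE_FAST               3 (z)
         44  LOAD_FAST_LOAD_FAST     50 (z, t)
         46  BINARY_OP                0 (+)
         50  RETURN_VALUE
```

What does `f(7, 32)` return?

LOAD_CONST → push 2. Stack: [2]
LOAD_FAST b → push 32. Stack: [2, 32]
BINARY_OP - → 2 - 32 = -30. Stack: [-30]
STORE_FAST t → t=-30. Stack: []
LOAD_CONST → push 4. Stack: [4]
LOAD_FAST a → push 7. Stack: [4, 7]
BINARY_OP + → 4 + 7 = 11. Stack: [11]
STORE_FAST t → t=11. Stack: []
LOAD_FAST_LOAD_FAST b,a → push 32,7. Stack: [32, 7]
BINARY_OP + → 32 + 7 = 39. Stack: [39]
STORE_FAST t → t=39. Stack: []
LOAD_FAST_LOAD_FAST t,t → push 39,39. Stack: [39, 39]
BINARY_OP + → 39 + 39 = 78. Stack: [78]
LOAD_CONST → push 5. Stack: [78, 5]
BINARY_OP + → 78 + 5 = 83. Stack: [83]
STORE_FAST z → z=83. Stack: []
LOAD_FAST_LOAD_FAST z,t → push 83,39. Stack: [83, 39]
BINARY_OP + → 83 + 39 = 122. Stack: [122]
RETURN_VALUE → return 122.

122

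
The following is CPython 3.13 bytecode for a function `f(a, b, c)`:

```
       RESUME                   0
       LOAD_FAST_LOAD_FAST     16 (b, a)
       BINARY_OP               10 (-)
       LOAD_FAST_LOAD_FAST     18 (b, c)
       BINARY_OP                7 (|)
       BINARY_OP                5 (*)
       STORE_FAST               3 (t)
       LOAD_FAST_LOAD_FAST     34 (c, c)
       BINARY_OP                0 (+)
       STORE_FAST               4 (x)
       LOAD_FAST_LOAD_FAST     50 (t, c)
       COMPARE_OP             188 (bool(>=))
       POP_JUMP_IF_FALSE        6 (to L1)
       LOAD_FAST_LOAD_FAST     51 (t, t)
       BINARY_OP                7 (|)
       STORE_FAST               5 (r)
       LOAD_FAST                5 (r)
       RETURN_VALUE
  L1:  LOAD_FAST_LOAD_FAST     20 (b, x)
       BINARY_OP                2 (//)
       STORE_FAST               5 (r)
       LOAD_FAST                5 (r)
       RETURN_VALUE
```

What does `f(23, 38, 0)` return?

LOAD_FAST_LOAD_FAST b,a → push 38,23. Stack: [38, 23]
BINARY_OP - → 38 - 23 = 15. Stack: [15]
LOAD_FAST_LOAD_FAST b,c → push 38,0. Stack: [15, 38, 0]
BINARY_OP | → 38 | 0 = 38. Stack: [15, 38]
BINARY_OP * → 15 * 38 = 570. Stack: [570]
STORE_FAST t → t=570. Stack: []
LOAD_FAST_LOAD_FAST c,c → push 0,0. Stack: [0, 0]
BINARY_OP + → 0 + 0 = 0. Stack: [0]
STORE_FAST x → x=0. Stack: []
LOAD_FAST_LOAD_FAST t,c → push 570,0. Stack: [570, 0]
COMPARE_OP bool(>=) → 570 vs 0 = True. Stack: [True]
POP_JUMP_IF_FALSE → pop True; no jump. Stack: []
LOAD_FAST_LOAD_FAST t,t → push 570,570. Stack: [570, 570]
BINARY_OP | → 570 | 570 = 570. Stack: [570]
STORE_FAST r → r=570. Stack: []
LOAD_FAST r → push 570. Stack: [570]
RETURN_VALUE → return 570.

570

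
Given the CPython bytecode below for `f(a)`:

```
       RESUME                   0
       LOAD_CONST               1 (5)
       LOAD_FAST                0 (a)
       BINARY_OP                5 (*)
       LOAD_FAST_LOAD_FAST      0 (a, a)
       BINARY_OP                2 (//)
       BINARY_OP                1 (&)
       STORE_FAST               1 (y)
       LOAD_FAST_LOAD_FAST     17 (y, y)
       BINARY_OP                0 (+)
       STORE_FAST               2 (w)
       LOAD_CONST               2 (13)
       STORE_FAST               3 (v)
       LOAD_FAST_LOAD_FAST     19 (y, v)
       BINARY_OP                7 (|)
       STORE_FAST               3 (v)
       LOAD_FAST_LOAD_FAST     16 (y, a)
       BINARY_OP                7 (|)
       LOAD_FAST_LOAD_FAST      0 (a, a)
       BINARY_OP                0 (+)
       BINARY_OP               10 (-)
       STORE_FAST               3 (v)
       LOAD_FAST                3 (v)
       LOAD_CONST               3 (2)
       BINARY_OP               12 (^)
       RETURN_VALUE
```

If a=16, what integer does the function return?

LOAD_CONST → push 5. Stack: [5]
LOAD_FAST a → push 16. Stack: [5, 16]
BINARY_OP * → 5 * 16 = 80. Stack: [80]
LOAD_FAST_LOAD_FAST a,a → push 16,16. Stack: [80, 16, 16]
BINARY_OP // → 16 // 16 = 1. Stack: [80, 1]
BINARY_OP & → 80 & 1 = 0. Stack: [0]
STORE_FAST y → y=0. Stack: []
LOAD_FAST_LOAD_FAST y,y → push 0,0. Stack: [0, 0]
BINARY_OP + → 0 + 0 = 0. Stack: [0]
STORE_FAST w → w=0. Stack: []
LOAD_CONST → push 13. Stack: [13]
STORE_FAST v → v=13. Stack: []
LOAD_FAST_LOAD_FAST y,v → push 0,13. Stack: [0, 13]
BINARY_OP | → 0 | 13 = 13. Stack: [13]
STORE_FAST v → v=13. Stack: []
LOAD_FAST_LOAD_FAST y,a → push 0,16. Stack: [0, 16]
BINARY_OP | → 0 | 16 = 16. Stack: [16]
LOAD_FAST_LOAD_FAST a,a → push 16,16. Stack: [16, 16, 16]
BINARY_OP + → 16 + 16 = 32. Stack: [16, 32]
BINARY_OP - → 16 - 32 = -16. Stack: [-16]
STORE_FAST v → v=-16. Stack: []
LOAD_FAST v → push -16. Stack: [-16]
LOAD_CONST → push 2. Stack: [-16, 2]
BINARY_OP ^ → -16 ^ 2 = -14. Stack: [-14]
RETURN_VALUE → return -14.

-14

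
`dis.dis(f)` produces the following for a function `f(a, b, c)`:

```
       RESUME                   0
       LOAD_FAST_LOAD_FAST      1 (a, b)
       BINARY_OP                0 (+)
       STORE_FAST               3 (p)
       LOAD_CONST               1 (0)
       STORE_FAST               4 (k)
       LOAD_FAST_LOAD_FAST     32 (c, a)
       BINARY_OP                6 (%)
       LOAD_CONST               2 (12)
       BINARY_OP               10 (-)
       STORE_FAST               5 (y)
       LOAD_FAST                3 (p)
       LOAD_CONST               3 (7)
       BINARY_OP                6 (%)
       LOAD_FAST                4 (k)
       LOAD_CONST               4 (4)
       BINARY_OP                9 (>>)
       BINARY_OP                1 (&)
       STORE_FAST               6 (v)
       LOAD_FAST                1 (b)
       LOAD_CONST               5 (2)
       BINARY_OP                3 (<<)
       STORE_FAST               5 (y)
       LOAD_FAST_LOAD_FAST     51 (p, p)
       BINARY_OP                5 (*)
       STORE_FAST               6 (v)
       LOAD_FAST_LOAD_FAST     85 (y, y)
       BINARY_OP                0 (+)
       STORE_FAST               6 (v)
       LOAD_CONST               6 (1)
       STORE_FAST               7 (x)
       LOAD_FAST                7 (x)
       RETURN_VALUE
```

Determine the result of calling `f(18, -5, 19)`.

1

LOAD_FAST_LOAD_FAST a,b → push 18,-5. Stack: [18, -5]
BINARY_OP + → 18 + -5 = 13. Stack: [13]
STORE_FAST p → p=13. Stack: []
LOAD_CONST → push 0. Stack: [0]
STORE_FAST k → k=0. Stack: []
LOAD_FAST_LOAD_FAST c,a → push 19,18. Stack: [19, 18]
BINARY_OP % → 19 % 18 = 1. Stack: [1]
LOAD_CONST → push 12. Stack: [1, 12]
BINARY_OP - → 1 - 12 = -11. Stack: [-11]
STORE_FAST y → y=-11. Stack: []
LOAD_FAST p → push 13. Stack: [13]
LOAD_CONST → push 7. Stack: [13, 7]
BINARY_OP % → 13 % 7 = 6. Stack: [6]
LOAD_FAST k → push 0. Stack: [6, 0]
LOAD_CONST → push 4. Stack: [6, 0, 4]
BINARY_OP >> → 0 >> 4 = 0. Stack: [6, 0]
BINARY_OP & → 6 & 0 = 0. Stack: [0]
STORE_FAST v → v=0. Stack: []
LOAD_FAST b → push -5. Stack: [-5]
LOAD_CONST → push 2. Stack: [-5, 2]
BINARY_OP << → -5 << 2 = -20. Stack: [-20]
STORE_FAST y → y=-20. Stack: []
LOAD_FAST_LOAD_FAST p,p → push 13,13. Stack: [13, 13]
BINARY_OP * → 13 * 13 = 169. Stack: [169]
STORE_FAST v → v=169. Stack: []
LOAD_FAST_LOAD_FAST y,y → push -20,-20. Stack: [-20, -20]
BINARY_OP + → -20 + -20 = -40. Stack: [-40]
STORE_FAST v → v=-40. Stack: []
LOAD_CONST → push 1. Stack: [1]
STORE_FAST x → x=1. Stack: []
LOAD_FAST x → push 1. Stack: [1]
RETURN_VALUE → return 1.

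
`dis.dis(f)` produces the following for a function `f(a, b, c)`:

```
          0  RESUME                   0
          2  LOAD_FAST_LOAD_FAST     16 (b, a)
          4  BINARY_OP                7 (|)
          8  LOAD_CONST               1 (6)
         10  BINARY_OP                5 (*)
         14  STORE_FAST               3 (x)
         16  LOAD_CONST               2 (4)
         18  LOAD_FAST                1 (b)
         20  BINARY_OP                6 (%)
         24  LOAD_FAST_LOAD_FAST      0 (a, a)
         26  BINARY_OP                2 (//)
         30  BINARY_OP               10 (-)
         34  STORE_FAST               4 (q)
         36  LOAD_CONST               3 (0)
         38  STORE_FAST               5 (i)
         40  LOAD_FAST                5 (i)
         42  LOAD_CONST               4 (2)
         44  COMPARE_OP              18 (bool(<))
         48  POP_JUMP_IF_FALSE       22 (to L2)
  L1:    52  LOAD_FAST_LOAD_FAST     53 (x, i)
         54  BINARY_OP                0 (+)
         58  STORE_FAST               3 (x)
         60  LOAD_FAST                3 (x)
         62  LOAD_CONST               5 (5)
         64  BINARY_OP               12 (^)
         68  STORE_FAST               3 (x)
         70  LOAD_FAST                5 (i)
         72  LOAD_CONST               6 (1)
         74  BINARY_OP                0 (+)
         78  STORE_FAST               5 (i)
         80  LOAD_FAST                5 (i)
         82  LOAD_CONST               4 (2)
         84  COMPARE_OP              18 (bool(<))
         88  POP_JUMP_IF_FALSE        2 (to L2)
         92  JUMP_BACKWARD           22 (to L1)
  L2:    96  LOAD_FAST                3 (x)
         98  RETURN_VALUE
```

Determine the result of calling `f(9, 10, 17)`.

77

LOAD_FAST_LOAD_FAST b,a → push 10,9. Stack: [10, 9]
BINARY_OP | → 10 | 9 = 11. Stack: [11]
LOAD_CONST → push 6. Stack: [11, 6]
BINARY_OP * → 11 * 6 = 66. Stack: [66]
STORE_FAST x → x=66. Stack: []
LOAD_CONST → push 4. Stack: [4]
LOAD_FAST b → push 10. Stack: [4, 10]
BINARY_OP % → 4 % 10 = 4. Stack: [4]
LOAD_FAST_LOAD_FAST a,a → push 9,9. Stack: [4, 9, 9]
BINARY_OP // → 9 // 9 = 1. Stack: [4, 1]
BINARY_OP - → 4 - 1 = 3. Stack: [3]
STORE_FAST q → q=3. Stack: []
LOAD_CONST → push 0. Stack: [0]
STORE_FAST i → i=0. Stack: []
LOAD_FAST i → push 0. Stack: [0]
LOAD_CONST → push 2. Stack: [0, 2]
COMPARE_OP bool(<) → 0 vs 2 = True. Stack: [True]
POP_JUMP_IF_FALSE → pop True; no jump. Stack: []
LOAD_FAST_LOAD_FAST x,i → push 66,0. Stack: [66, 0]
BINARY_OP + → 66 + 0 = 66. Stack: [66]
STORE_FAST x → x=66. Stack: []
LOAD_FAST x → push 66. Stack: [66]
LOAD_CONST → push 5. Stack: [66, 5]
BINARY_OP ^ → 66 ^ 5 = 71. Stack: [71]
STORE_FAST x → x=71. Stack: []
LOAD_FAST i → push 0. Stack: [0]
LOAD_CONST → push 1. Stack: [0, 1]
BINARY_OP + → 0 + 1 = 1. Stack: [1]
STORE_FAST i → i=1. Stack: []
LOAD_FAST i → push 1. Stack: [1]
LOAD_CONST → push 2. Stack: [1, 2]
COMPARE_OP bool(<) → 1 vs 2 = True. Stack: [True]
POP_JUMP_IF_FALSE → pop True; no jump. Stack: []
LOAD_FAST_LOAD_FAST x,i → push 71,1. Stack: [71, 1]
BINARY_OP + → 71 + 1 = 72. Stack: [72]
STORE_FAST x → x=72. Stack: []
LOAD_FAST x → push 72. Stack: [72]
LOAD_CONST → push 5. Stack: [72, 5]
BINARY_OP ^ → 72 ^ 5 = 77. Stack: [77]
STORE_FAST x → x=77. Stack: []
LOAD_FAST i → push 1. Stack: [1]
LOAD_CONST → push 1. Stack: [1, 1]
BINARY_OP + → 1 + 1 = 2. Stack: [2]
STORE_FAST i → i=2. Stack: []
LOAD_FAST i → push 2. Stack: [2]
LOAD_CONST → push 2. Stack: [2, 2]
COMPARE_OP bool(<) → 2 vs 2 = False. Stack: [False]
POP_JUMP_IF_FALSE → pop False; jump. Stack: []
LOAD_FAST x → push 77. Stack: [77]
RETURN_VALUE → return 77.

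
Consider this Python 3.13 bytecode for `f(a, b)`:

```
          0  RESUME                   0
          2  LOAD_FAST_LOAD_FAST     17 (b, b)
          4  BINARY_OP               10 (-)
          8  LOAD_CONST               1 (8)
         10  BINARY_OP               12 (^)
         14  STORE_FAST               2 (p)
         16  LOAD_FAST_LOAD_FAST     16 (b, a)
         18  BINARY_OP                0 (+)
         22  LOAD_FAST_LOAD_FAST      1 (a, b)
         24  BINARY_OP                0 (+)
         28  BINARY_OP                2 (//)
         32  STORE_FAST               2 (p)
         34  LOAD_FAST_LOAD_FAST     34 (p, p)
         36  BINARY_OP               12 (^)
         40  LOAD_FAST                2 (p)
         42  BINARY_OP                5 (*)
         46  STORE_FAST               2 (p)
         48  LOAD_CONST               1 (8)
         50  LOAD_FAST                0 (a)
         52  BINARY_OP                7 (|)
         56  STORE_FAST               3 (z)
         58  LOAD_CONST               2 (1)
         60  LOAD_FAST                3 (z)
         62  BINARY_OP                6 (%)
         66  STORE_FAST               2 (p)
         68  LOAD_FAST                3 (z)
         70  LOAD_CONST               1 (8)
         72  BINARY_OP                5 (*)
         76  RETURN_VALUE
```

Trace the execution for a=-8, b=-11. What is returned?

LOAD_FAST_LOAD_FAST b,b → push -11,-11. Stack: [-11, -11]
BINARY_OP - → -11 - -11 = 0. Stack: [0]
LOAD_CONST → push 8. Stack: [0, 8]
BINARY_OP ^ → 0 ^ 8 = 8. Stack: [8]
STORE_FAST p → p=8. Stack: []
LOAD_FAST_LOAD_FAST b,a → push -11,-8. Stack: [-11, -8]
BINARY_OP + → -11 + -8 = -19. Stack: [-19]
LOAD_FAST_LOAD_FAST a,b → push -8,-11. Stack: [-19, -8, -11]
BINARY_OP + → -8 + -11 = -19. Stack: [-19, -19]
BINARY_OP // → -19 // -19 = 1. Stack: [1]
STORE_FAST p → p=1. Stack: []
LOAD_FAST_LOAD_FAST p,p → push 1,1. Stack: [1, 1]
BINARY_OP ^ → 1 ^ 1 = 0. Stack: [0]
LOAD_FAST p → push 1. Stack: [0, 1]
BINARY_OP * → 0 * 1 = 0. Stack: [0]
STORE_FAST p → p=0. Stack: []
LOAD_CONST → push 8. Stack: [8]
LOAD_FAST a → push -8. Stack: [8, -8]
BINARY_OP | → 8 | -8 = -8. Stack: [-8]
STORE_FAST z → z=-8. Stack: []
LOAD_CONST → push 1. Stack: [1]
LOAD_FAST z → push -8. Stack: [1, -8]
BINARY_OP % → 1 % -8 = -7. Stack: [-7]
STORE_FAST p → p=-7. Stack: []
LOAD_FAST z → push -8. Stack: [-8]
LOAD_CONST → push 8. Stack: [-8, 8]
BINARY_OP * → -8 * 8 = -64. Stack: [-64]
RETURN_VALUE → return -64.

-64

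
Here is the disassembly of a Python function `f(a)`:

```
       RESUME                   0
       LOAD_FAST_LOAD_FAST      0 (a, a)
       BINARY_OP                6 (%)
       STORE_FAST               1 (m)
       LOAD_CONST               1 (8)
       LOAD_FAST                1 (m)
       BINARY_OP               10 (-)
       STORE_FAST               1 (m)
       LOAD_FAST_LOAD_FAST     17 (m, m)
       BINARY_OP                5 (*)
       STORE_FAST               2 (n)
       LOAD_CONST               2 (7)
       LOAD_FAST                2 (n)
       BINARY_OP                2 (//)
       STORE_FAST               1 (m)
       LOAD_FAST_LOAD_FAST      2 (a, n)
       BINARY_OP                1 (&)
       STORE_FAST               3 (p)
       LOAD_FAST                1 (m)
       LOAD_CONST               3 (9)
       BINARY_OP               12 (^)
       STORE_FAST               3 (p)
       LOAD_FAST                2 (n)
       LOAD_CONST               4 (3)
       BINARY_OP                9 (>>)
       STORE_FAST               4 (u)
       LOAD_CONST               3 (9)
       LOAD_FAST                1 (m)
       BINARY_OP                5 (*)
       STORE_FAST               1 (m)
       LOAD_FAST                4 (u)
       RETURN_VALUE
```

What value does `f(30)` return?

LOAD_FAST_LOAD_FAST a,a → push 30,30. Stack: [30, 30]
BINARY_OP % → 30 % 30 = 0. Stack: [0]
STORE_FAST m → m=0. Stack: []
LOAD_CONST → push 8. Stack: [8]
LOAD_FAST m → push 0. Stack: [8, 0]
BINARY_OP - → 8 - 0 = 8. Stack: [8]
STORE_FAST m → m=8. Stack: []
LOAD_FAST_LOAD_FAST m,m → push 8,8. Stack: [8, 8]
BINARY_OP * → 8 * 8 = 64. Stack: [64]
STORE_FAST n → n=64. Stack: []
LOAD_CONST → push 7. Stack: [7]
LOAD_FAST n → push 64. Stack: [7, 64]
BINARY_OP // → 7 // 64 = 0. Stack: [0]
STORE_FAST m → m=0. Stack: []
LOAD_FAST_LOAD_FAST a,n → push 30,64. Stack: [30, 64]
BINARY_OP & → 30 & 64 = 0. Stack: [0]
STORE_FAST p → p=0. Stack: []
LOAD_FAST m → push 0. Stack: [0]
LOAD_CONST → push 9. Stack: [0, 9]
BINARY_OP ^ → 0 ^ 9 = 9. Stack: [9]
STORE_FAST p → p=9. Stack: []
LOAD_FAST n → push 64. Stack: [64]
LOAD_CONST → push 3. Stack: [64, 3]
BINARY_OP >> → 64 >> 3 = 8. Stack: [8]
STORE_FAST u → u=8. Stack: []
LOAD_CONST → push 9. Stack: [9]
LOAD_FAST m → push 0. Stack: [9, 0]
BINARY_OP * → 9 * 0 = 0. Stack: [0]
STORE_FAST m → m=0. Stack: []
LOAD_FAST u → push 8. Stack: [8]
RETURN_VALUE → return 8.

8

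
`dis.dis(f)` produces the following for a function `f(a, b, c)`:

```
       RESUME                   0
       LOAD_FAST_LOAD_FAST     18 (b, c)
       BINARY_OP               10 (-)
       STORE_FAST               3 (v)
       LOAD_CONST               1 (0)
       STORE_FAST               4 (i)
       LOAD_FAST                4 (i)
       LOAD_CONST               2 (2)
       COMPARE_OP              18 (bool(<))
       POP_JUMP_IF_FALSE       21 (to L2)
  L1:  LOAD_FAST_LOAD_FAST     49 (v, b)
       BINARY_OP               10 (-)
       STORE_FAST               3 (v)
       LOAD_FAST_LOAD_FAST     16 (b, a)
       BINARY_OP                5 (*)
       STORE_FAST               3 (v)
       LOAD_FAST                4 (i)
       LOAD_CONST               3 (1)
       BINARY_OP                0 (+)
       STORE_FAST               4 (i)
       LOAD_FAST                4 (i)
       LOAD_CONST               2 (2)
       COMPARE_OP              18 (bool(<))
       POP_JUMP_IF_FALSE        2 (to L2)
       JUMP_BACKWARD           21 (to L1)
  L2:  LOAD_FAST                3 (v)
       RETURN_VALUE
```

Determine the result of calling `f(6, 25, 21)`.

150

LOAD_FAST_LOAD_FAST b,c → push 25,21. Stack: [25, 21]
BINARY_OP - → 25 - 21 = 4. Stack: [4]
STORE_FAST v → v=4. Stack: []
LOAD_CONST → push 0. Stack: [0]
STORE_FAST i → i=0. Stack: []
LOAD_FAST i → push 0. Stack: [0]
LOAD_CONST → push 2. Stack: [0, 2]
COMPARE_OP bool(<) → 0 vs 2 = True. Stack: [True]
POP_JUMP_IF_FALSE → pop True; no jump. Stack: []
LOAD_FAST_LOAD_FAST v,b → push 4,25. Stack: [4, 25]
BINARY_OP - → 4 - 25 = -21. Stack: [-21]
STORE_FAST v → v=-21. Stack: []
LOAD_FAST_LOAD_FAST b,a → push 25,6. Stack: [25, 6]
BINARY_OP * → 25 * 6 = 150. Stack: [150]
STORE_FAST v → v=150. Stack: []
LOAD_FAST i → push 0. Stack: [0]
LOAD_CONST → push 1. Stack: [0, 1]
BINARY_OP + → 0 + 1 = 1. Stack: [1]
STORE_FAST i → i=1. Stack: []
LOAD_FAST i → push 1. Stack: [1]
LOAD_CONST → push 2. Stack: [1, 2]
COMPARE_OP bool(<) → 1 vs 2 = True. Stack: [True]
POP_JUMP_IF_FALSE → pop True; no jump. Stack: []
LOAD_FAST_LOAD_FAST v,b → push 150,25. Stack: [150, 25]
BINARY_OP - → 150 - 25 = 125. Stack: [125]
STORE_FAST v → v=125. Stack: []
LOAD_FAST_LOAD_FAST b,a → push 25,6. Stack: [25, 6]
BINARY_OP * → 25 * 6 = 150. Stack: [150]
STORE_FAST v → v=150. Stack: []
LOAD_FAST i → push 1. Stack: [1]
LOAD_CONST → push 1. Stack: [1, 1]
BINARY_OP + → 1 + 1 = 2. Stack: [2]
STORE_FAST i → i=2. Stack: []
LOAD_FAST i → push 2. Stack: [2]
LOAD_CONST → push 2. Stack: [2, 2]
COMPARE_OP bool(<) → 2 vs 2 = False. Stack: [False]
POP_JUMP_IF_FALSE → pop False; jump. Stack: []
LOAD_FAST v → push 150. Stack: [150]
RETURN_VALUE → return 150.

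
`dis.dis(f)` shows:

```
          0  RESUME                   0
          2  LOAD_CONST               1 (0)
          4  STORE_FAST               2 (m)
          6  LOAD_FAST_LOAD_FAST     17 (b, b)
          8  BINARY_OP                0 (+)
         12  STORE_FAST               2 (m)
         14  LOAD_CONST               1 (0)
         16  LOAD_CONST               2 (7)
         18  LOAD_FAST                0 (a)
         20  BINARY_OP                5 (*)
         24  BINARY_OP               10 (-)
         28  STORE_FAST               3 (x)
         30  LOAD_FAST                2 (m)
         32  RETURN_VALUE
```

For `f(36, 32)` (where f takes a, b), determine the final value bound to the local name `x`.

-252

LOAD_CONST → push 0. Stack: [0]
STORE_FAST m → m=0. Stack: []
LOAD_FAST_LOAD_FAST b,b → push 32,32. Stack: [32, 32]
BINARY_OP + → 32 + 32 = 64. Stack: [64]
STORE_FAST m → m=64. Stack: []
LOAD_CONST → push 0. Stack: [0]
LOAD_CONST → push 7. Stack: [0, 7]
LOAD_FAST a → push 36. Stack: [0, 7, 36]
BINARY_OP * → 7 * 36 = 252. Stack: [0, 252]
BINARY_OP - → 0 - 252 = -252. Stack: [-252]
STORE_FAST x → x=-252. Stack: []
LOAD_FAST m → push 64. Stack: [64]
RETURN_VALUE → return 64.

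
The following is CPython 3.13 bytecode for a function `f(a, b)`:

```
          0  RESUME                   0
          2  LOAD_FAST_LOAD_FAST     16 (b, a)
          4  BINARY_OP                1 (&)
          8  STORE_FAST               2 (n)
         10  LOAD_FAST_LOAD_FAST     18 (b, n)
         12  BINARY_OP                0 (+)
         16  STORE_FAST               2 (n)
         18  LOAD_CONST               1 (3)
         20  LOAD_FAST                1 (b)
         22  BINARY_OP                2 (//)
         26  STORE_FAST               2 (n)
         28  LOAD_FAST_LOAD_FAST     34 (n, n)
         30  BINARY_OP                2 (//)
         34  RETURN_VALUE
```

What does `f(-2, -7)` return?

LOAD_FAST_LOAD_FAST b,a → push -7,-2. Stack: [-7, -2]
BINARY_OP & → -7 & -2 = -8. Stack: [-8]
STORE_FAST n → n=-8. Stack: []
LOAD_FAST_LOAD_FAST b,n → push -7,-8. Stack: [-7, -8]
BINARY_OP + → -7 + -8 = -15. Stack: [-15]
STORE_FAST n → n=-15. Stack: []
LOAD_CONST → push 3. Stack: [3]
LOAD_FAST b → push -7. Stack: [3, -7]
BINARY_OP // → 3 // -7 = -1. Stack: [-1]
STORE_FAST n → n=-1. Stack: []
LOAD_FAST_LOAD_FAST n,n → push -1,-1. Stack: [-1, -1]
BINARY_OP // → -1 // -1 = 1. Stack: [1]
RETURN_VALUE → return 1.

1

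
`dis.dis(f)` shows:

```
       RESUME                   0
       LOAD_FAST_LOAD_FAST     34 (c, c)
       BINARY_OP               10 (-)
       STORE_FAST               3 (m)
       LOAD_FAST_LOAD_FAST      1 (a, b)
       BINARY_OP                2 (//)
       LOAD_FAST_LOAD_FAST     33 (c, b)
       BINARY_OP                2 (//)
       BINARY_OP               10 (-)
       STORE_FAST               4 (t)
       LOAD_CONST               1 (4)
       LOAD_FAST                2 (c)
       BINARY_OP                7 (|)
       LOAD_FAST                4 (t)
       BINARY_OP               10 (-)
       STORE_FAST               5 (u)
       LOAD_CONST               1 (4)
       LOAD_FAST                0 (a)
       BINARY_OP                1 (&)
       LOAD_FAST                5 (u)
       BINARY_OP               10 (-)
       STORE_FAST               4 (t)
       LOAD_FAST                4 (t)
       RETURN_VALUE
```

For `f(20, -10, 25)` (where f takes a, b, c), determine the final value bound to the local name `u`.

LOAD_FAST_LOAD_FAST c,c → push 25,25. Stack: [25, 25]
BINARY_OP - → 25 - 25 = 0. Stack: [0]
STORE_FAST m → m=0. Stack: []
LOAD_FAST_LOAD_FAST a,b → push 20,-10. Stack: [20, -10]
BINARY_OP // → 20 // -10 = -2. Stack: [-2]
LOAD_FAST_LOAD_FAST c,b → push 25,-10. Stack: [-2, 25, -10]
BINARY_OP // → 25 // -10 = -3. Stack: [-2, -3]
BINARY_OP - → -2 - -3 = 1. Stack: [1]
STORE_FAST t → t=1. Stack: []
LOAD_CONST → push 4. Stack: [4]
LOAD_FAST c → push 25. Stack: [4, 25]
BINARY_OP | → 4 | 25 = 29. Stack: [29]
LOAD_FAST t → push 1. Stack: [29, 1]
BINARY_OP - → 29 - 1 = 28. Stack: [28]
STORE_FAST u → u=28. Stack: []
LOAD_CONST → push 4. Stack: [4]
LOAD_FAST a → push 20. Stack: [4, 20]
BINARY_OP & → 4 & 20 = 4. Stack: [4]
LOAD_FAST u → push 28. Stack: [4, 28]
BINARY_OP - → 4 - 28 = -24. Stack: [-24]
STORE_FAST t → t=-24. Stack: []
LOAD_FAST t → push -24. Stack: [-24]
RETURN_VALUE → return -24.

28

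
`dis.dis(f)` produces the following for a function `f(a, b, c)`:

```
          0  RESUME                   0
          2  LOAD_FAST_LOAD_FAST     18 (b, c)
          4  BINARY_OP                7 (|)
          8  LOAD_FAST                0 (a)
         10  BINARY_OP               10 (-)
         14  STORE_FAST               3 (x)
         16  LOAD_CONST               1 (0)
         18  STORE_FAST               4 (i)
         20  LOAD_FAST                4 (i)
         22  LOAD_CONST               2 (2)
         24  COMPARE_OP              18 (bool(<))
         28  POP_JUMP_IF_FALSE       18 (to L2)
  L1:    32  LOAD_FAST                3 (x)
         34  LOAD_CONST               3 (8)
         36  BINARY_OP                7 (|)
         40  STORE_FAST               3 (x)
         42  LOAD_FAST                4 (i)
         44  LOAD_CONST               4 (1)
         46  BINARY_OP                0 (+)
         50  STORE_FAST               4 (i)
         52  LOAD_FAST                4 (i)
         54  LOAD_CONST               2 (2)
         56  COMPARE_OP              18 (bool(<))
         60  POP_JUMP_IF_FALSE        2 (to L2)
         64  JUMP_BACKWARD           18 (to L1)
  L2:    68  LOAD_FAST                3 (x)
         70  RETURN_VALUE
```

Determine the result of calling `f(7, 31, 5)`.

LOAD_FAST_LOAD_FAST b,c → push 31,5. Stack: [31, 5]
BINARY_OP | → 31 | 5 = 31. Stack: [31]
LOAD_FAST a → push 7. Stack: [31, 7]
BINARY_OP - → 31 - 7 = 24. Stack: [24]
STORE_FAST x → x=24. Stack: []
LOAD_CONST → push 0. Stack: [0]
STORE_FAST i → i=0. Stack: []
LOAD_FAST i → push 0. Stack: [0]
LOAD_CONST → push 2. Stack: [0, 2]
COMPARE_OP bool(<) → 0 vs 2 = True. Stack: [True]
POP_JUMP_IF_FALSE → pop True; no jump. Stack: []
LOAD_FAST x → push 24. Stack: [24]
LOAD_CONST → push 8. Stack: [24, 8]
BINARY_OP | → 24 | 8 = 24. Stack: [24]
STORE_FAST x → x=24. Stack: []
LOAD_FAST i → push 0. Stack: [0]
LOAD_CONST → push 1. Stack: [0, 1]
BINARY_OP + → 0 + 1 = 1. Stack: [1]
STORE_FAST i → i=1. Stack: []
LOAD_FAST i → push 1. Stack: [1]
LOAD_CONST → push 2. Stack: [1, 2]
COMPARE_OP bool(<) → 1 vs 2 = True. Stack: [True]
POP_JUMP_IF_FALSE → pop True; no jump. Stack: []
LOAD_FAST x → push 24. Stack: [24]
LOAD_CONST → push 8. Stack: [24, 8]
BINARY_OP | → 24 | 8 = 24. Stack: [24]
STORE_FAST x → x=24. Stack: []
LOAD_FAST i → push 1. Stack: [1]
LOAD_CONST → push 1. Stack: [1, 1]
BINARY_OP + → 1 + 1 = 2. Stack: [2]
STORE_FAST i → i=2. Stack: []
LOAD_FAST i → push 2. Stack: [2]
LOAD_CONST → push 2. Stack: [2, 2]
COMPARE_OP bool(<) → 2 vs 2 = False. Stack: [False]
POP_JUMP_IF_FALSE → pop False; jump. Stack: []
LOAD_FAST x → push 24. Stack: [24]
RETURN_VALUE → return 24.

24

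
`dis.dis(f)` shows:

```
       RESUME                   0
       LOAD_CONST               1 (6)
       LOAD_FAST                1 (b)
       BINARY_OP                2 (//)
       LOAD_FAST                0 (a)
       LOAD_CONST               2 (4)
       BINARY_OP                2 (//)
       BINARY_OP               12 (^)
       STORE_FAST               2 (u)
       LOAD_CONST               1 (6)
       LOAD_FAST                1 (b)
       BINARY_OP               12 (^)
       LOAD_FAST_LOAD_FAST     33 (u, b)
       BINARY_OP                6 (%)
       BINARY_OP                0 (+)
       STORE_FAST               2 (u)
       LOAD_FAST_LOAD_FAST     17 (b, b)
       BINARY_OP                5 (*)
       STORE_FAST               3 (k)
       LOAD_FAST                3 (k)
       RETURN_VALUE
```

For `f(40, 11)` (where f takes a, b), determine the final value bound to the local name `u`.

LOAD_CONST → push 6. Stack: [6]
LOAD_FAST b → push 11. Stack: [6, 11]
BINARY_OP // → 6 // 11 = 0. Stack: [0]
LOAD_FAST a → push 40. Stack: [0, 40]
LOAD_CONST → push 4. Stack: [0, 40, 4]
BINARY_OP // → 40 // 4 = 10. Stack: [0, 10]
BINARY_OP ^ → 0 ^ 10 = 10. Stack: [10]
STORE_FAST u → u=10. Stack: []
LOAD_CONST → push 6. Stack: [6]
LOAD_FAST b → push 11. Stack: [6, 11]
BINARY_OP ^ → 6 ^ 11 = 13. Stack: [13]
LOAD_FAST_LOAD_FAST u,b → push 10,11. Stack: [13, 10, 11]
BINARY_OP % → 10 % 11 = 10. Stack: [13, 10]
BINARY_OP + → 13 + 10 = 23. Stack: [23]
STORE_FAST u → u=23. Stack: []
LOAD_FAST_LOAD_FAST b,b → push 11,11. Stack: [11, 11]
BINARY_OP * → 11 * 11 = 121. Stack: [121]
STORE_FAST k → k=121. Stack: []
LOAD_FAST k → push 121. Stack: [121]
RETURN_VALUE → return 121.

23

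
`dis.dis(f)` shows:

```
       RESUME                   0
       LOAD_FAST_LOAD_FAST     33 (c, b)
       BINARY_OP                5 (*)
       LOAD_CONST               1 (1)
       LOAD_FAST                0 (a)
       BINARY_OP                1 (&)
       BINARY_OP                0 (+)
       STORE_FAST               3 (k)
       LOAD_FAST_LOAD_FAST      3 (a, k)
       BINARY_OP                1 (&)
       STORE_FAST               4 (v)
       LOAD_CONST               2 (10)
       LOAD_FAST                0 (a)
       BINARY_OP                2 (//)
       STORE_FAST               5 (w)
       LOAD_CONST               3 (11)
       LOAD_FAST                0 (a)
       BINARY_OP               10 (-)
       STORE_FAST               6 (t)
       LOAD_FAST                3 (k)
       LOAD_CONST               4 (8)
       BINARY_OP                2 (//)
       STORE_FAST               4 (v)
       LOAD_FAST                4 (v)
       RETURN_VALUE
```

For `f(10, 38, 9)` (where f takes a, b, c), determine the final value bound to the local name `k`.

LOAD_FAST_LOAD_FAST c,b → push 9,38. Stack: [9, 38]
BINARY_OP * → 9 * 38 = 342. Stack: [342]
LOAD_CONST → push 1. Stack: [342, 1]
LOAD_FAST a → push 10. Stack: [342, 1, 10]
BINARY_OP & → 1 & 10 = 0. Stack: [342, 0]
BINARY_OP + → 342 + 0 = 342. Stack: [342]
STORE_FAST k → k=342. Stack: []
LOAD_FAST_LOAD_FAST a,k → push 10,342. Stack: [10, 342]
BINARY_OP & → 10 & 342 = 2. Stack: [2]
STORE_FAST v → v=2. Stack: []
LOAD_CONST → push 10. Stack: [10]
LOAD_FAST a → push 10. Stack: [10, 10]
BINARY_OP // → 10 // 10 = 1. Stack: [1]
STORE_FAST w → w=1. Stack: []
LOAD_CONST → push 11. Stack: [11]
LOAD_FAST a → push 10. Stack: [11, 10]
BINARY_OP - → 11 - 10 = 1. Stack: [1]
STORE_FAST t → t=1. Stack: []
LOAD_FAST k → push 342. Stack: [342]
LOAD_CONST → push 8. Stack: [342, 8]
BINARY_OP // → 342 // 8 = 42. Stack: [42]
STORE_FAST v → v=42. Stack: []
LOAD_FAST v → push 42. Stack: [42]
RETURN_VALUE → return 42.

342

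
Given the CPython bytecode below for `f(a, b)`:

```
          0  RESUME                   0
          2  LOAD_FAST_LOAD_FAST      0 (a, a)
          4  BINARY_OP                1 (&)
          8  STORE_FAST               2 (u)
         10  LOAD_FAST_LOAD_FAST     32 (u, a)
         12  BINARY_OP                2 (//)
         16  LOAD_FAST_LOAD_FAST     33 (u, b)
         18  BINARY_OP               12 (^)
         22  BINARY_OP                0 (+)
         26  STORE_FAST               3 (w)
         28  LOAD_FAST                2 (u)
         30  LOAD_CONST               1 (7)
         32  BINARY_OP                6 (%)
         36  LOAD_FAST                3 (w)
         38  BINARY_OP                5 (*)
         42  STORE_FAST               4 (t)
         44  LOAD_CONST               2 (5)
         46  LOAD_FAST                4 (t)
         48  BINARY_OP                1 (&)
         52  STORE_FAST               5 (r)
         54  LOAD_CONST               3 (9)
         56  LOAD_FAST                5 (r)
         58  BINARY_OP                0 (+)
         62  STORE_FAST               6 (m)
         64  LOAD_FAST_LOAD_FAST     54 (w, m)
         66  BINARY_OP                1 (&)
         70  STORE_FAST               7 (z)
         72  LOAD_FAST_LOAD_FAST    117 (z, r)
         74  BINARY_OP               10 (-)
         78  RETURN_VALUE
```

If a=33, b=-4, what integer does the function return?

8

LOAD_FAST_LOAD_FAST a,a → push 33,33. Stack: [33, 33]
BINARY_OP & → 33 & 33 = 33. Stack: [33]
STORE_FAST u → u=33. Stack: []
LOAD_FAST_LOAD_FAST u,a → push 33,33. Stack: [33, 33]
BINARY_OP // → 33 // 33 = 1. Stack: [1]
LOAD_FAST_LOAD_FAST u,b → push 33,-4. Stack: [1, 33, -4]
BINARY_OP ^ → 33 ^ -4 = -35. Stack: [1, -35]
BINARY_OP + → 1 + -35 = -34. Stack: [-34]
STORE_FAST w → w=-34. Stack: []
LOAD_FAST u → push 33. Stack: [33]
LOAD_CONST → push 7. Stack: [33, 7]
BINARY_OP % → 33 % 7 = 5. Stack: [5]
LOAD_FAST w → push -34. Stack: [5, -34]
BINARY_OP * → 5 * -34 = -170. Stack: [-170]
STORE_FAST t → t=-170. Stack: []
LOAD_CONST → push 5. Stack: [5]
LOAD_FAST t → push -170. Stack: [5, -170]
BINARY_OP & → 5 & -170 = 4. Stack: [4]
STORE_FAST r → r=4. Stack: []
LOAD_CONST → push 9. Stack: [9]
LOAD_FAST r → push 4. Stack: [9, 4]
BINARY_OP + → 9 + 4 = 13. Stack: [13]
STORE_FAST m → m=13. Stack: []
LOAD_FAST_LOAD_FAST w,m → push -34,13. Stack: [-34, 13]
BINARY_OP & → -34 & 13 = 12. Stack: [12]
STORE_FAST z → z=12. Stack: []
LOAD_FAST_LOAD_FAST z,r → push 12,4. Stack: [12, 4]
BINARY_OP - → 12 - 4 = 8. Stack: [8]
RETURN_VALUE → return 8.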